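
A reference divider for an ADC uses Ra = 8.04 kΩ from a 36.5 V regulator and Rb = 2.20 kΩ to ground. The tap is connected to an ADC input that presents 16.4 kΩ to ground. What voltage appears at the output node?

V_out ≈ 7.09 V

The load sits in parallel with Rb: Rb‖R_L = (2.20 × 16.4) / (2.20 + 16.4) = 1.940 kΩ.
V_out = 36.5 × 1.940 / (8.04 + 1.940) = 36.5 × 1.940/9.980 = 7.09 V.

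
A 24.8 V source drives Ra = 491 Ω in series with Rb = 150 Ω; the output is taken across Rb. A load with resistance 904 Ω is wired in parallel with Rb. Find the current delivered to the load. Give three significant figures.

I_L ≈ 5.70 mA

Rb‖R_L = 128.7 Ω; V_out = 24.8 × 128.7/619.7 = 5.149 V.
I_L = V_out / R_L = 5.149 / 904 Ω = 5.70 mA.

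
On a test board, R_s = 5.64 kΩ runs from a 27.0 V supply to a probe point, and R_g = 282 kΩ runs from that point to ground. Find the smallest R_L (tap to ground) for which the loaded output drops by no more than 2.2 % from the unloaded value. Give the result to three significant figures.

Output resistance R_th = R_s‖R_g = (5.64 × 282)/287.6 = 5.529 kΩ.
The fractional drop is R_th/(R_th + R_L); requiring this ≤ 0.0220 gives R_L ≥ R_th(1/0.0220 − 1) = 5.529 × 44.45 = 246 kΩ.

R_L(min) ≈ 246 kΩ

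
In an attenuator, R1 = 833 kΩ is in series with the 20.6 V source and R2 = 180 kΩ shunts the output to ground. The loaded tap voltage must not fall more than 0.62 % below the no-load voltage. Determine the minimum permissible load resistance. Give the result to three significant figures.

R_L(min) ≈ 23.7 MΩ

Output resistance R_th = R1‖R2 = (833 × 180)/1013 = 148.0 kΩ.
The fractional drop is R_th/(R_th + R_L); requiring this ≤ 0.00620 gives R_L ≥ R_th(1/0.00620 − 1) = 148.0 × 160.3 = 23.7 MΩ.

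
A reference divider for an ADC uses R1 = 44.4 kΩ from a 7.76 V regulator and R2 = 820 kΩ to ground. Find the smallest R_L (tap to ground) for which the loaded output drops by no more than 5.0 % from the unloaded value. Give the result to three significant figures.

Output resistance R_th = R1‖R2 = (44.4 × 820)/864.4 = 42.12 kΩ.
The fractional drop is R_th/(R_th + R_L); requiring this ≤ 0.0500 gives R_L ≥ R_th(1/0.0500 − 1) = 42.12 × 19.00 = 800 kΩ.

R_L(min) ≈ 800 kΩ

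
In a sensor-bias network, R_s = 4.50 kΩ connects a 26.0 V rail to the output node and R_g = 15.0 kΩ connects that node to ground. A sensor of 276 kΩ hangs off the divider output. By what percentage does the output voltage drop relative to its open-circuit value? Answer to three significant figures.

1.24 %

The divider's output (Thévenin) resistance is R_s‖R_g = 3.462 kΩ.
Fractional drop under load = R_th/(R_th + R_L) = 3.462 / (3.462 + 276) = 0.01239.
So the output falls by 1.24 %.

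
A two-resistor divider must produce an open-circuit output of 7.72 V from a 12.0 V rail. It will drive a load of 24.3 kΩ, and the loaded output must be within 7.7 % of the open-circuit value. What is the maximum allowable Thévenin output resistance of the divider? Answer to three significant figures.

Loading drop = R_th/(R_th + R_L) ≤ 0.0770, so R_th ≤ R_L · ε/(1−ε) = 24.3 kΩ × 0.0770/0.9230 = 2.03 kΩ.

R_th ≤ 2.03 kΩ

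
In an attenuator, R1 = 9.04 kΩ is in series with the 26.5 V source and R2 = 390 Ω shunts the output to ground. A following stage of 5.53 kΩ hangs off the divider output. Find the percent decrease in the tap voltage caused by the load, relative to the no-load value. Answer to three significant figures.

The divider's output (Thévenin) resistance is R1‖R2 = 373.9 Ω.
Fractional drop under load = R_th/(R_th + R_L) = 373.9 / (373.9 + 5530) = 0.06333.
So the output falls by 6.33 %.

6.33 %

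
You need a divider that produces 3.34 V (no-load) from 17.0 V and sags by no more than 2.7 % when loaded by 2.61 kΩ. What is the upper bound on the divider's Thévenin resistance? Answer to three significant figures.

R_th ≤ 72.4 Ω

Loading drop = R_th/(R_th + R_L) ≤ 0.0270, so R_th ≤ R_L · ε/(1−ε) = 2.61 kΩ × 0.0270/0.9730 = 72.4 Ω.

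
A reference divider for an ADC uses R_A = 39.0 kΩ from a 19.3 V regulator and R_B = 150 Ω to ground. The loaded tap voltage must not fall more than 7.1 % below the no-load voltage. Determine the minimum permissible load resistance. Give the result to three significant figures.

R_L(min) ≈ 1.96 kΩ

Output resistance R_th = R_A‖R_B = (39000 × 150)/39150 = 149.4 Ω.
The fractional drop is R_th/(R_th + R_L); requiring this ≤ 0.0710 gives R_L ≥ R_th(1/0.0710 − 1) = 149.4 × 13.08 = 1.96 kΩ.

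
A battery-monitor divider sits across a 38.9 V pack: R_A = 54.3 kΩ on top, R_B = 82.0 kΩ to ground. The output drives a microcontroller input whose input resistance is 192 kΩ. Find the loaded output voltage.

The load sits in parallel with R_B: R_B‖R_L = (82.0 × 192) / (82.0 + 192) = 57.46 kΩ.
V_out = 38.9 × 57.46 / (54.3 + 57.46) = 38.9 × 57.46/111.8 = 20.0 V.

V_out ≈ 20.0 V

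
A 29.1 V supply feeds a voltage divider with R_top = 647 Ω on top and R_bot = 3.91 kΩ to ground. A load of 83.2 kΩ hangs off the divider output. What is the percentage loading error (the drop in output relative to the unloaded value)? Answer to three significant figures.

0.663 %

The divider's output (Thévenin) resistance is R_top‖R_bot = 555.1 Ω.
Fractional drop under load = R_th/(R_th + R_L) = 555.1 / (555.1 + 83200) = 0.006628.
So the output falls by 0.663 %.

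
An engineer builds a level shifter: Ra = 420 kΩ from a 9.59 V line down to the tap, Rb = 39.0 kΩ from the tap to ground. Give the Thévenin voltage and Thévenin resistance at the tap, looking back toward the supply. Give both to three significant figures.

V_th = 0.815 V, R_th = 35.7 kΩ

V_th is the open-circuit tap voltage: 9.59 × 39.0/(420 + 39.0) = 0.815 V.
With the supply zeroed, Ra and Rb appear in parallel from the tap: R_th = Ra‖Rb = (420 × 39.0)/459.0 = 35.7 kΩ.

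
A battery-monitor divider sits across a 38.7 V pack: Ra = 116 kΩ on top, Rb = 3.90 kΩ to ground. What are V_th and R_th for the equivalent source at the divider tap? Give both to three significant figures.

V_th = 1.26 V, R_th = 3.77 kΩ

V_th is the open-circuit tap voltage: 38.7 × 3.90/(116 + 3.90) = 1.26 V.
With the supply zeroed, Ra and Rb appear in parallel from the tap: R_th = Ra‖Rb = (116 × 3.90)/119.9 = 3.77 kΩ.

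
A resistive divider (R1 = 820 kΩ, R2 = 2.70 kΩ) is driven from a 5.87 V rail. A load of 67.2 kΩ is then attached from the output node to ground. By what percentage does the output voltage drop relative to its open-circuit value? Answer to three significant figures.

The divider's output (Thévenin) resistance is R1‖R2 = 2.691 kΩ.
Fractional drop under load = R_th/(R_th + R_L) = 2.691 / (2.691 + 67.2) = 0.03850.
So the output falls by 3.85 %.

3.85 %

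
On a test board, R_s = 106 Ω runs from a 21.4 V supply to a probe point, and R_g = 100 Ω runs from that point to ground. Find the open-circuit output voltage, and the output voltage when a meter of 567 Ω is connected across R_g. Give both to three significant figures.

Open-circuit: V = 21.4 × 100/(106 + 100) = 10.4 V.
With the load, R_g becomes R_g‖R_L = 85.01 Ω, so V = 21.4 × 85.01/191.0 = 9.52 V.

Unloaded: 10.4 V; loaded: 9.52 V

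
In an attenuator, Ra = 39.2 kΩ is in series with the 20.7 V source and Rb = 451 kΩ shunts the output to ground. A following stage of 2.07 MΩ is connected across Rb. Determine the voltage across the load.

The load sits in parallel with Rb: Rb‖R_L = (451 × 2070) / (451 + 2070) = 370.3 kΩ.
V_out = 20.7 × 370.3 / (39.2 + 370.3) = 20.7 × 370.3/409.5 = 18.7 V.

V_out ≈ 18.7 V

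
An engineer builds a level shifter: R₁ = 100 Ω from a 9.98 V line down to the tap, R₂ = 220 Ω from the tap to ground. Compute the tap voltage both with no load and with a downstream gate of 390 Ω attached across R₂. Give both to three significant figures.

Open-circuit: V = 9.98 × 220/(100 + 220) = 6.86 V.
With the load, R₂ becomes R₂‖R_L = 140.7 Ω, so V = 9.98 × 140.7/240.7 = 5.83 V.

Unloaded: 6.86 V; loaded: 5.83 V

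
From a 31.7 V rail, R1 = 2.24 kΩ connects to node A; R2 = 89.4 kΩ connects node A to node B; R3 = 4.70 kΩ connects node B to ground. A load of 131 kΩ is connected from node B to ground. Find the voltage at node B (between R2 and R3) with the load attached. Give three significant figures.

At node B, R3 is in parallel with the load: R3‖R_L = 4.537 kΩ.
Below node A the resistance is R2 + (R3‖R_L) = 93.94 kΩ, so V_A = 31.7 × 93.94/96.18 = 30.96 V.
Then V_B = V_A × (R3‖R_L)/(R2 + R3‖R_L) = 30.96 × 4.537/93.94 = 1.50 V.

V ≈ 1.50 V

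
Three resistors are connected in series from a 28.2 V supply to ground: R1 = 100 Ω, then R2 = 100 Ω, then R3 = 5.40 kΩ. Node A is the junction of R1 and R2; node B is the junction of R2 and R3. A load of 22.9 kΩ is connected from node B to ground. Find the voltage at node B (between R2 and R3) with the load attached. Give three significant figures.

V ≈ 27.0 V

At node B, R3 is in parallel with the load: R3‖R_L = 4370 Ω.
Below node A the resistance is R2 + (R3‖R_L) = 4470 Ω, so V_A = 28.2 × 4470/4570 = 27.58 V.
Then V_B = V_A × (R3‖R_L)/(R2 + R3‖R_L) = 27.58 × 4370/4470 = 27.0 V.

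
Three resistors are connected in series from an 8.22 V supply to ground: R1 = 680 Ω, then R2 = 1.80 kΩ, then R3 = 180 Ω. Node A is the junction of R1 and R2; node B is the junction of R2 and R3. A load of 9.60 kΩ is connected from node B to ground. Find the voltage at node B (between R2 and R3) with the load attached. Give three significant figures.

V ≈ 0.547 V

At node B, R3 is in parallel with the load: R3‖R_L = 176.7 Ω.
Below node A the resistance is R2 + (R3‖R_L) = 1977 Ω, so V_A = 8.22 × 1977/2657 = 6.116 V.
Then V_B = V_A × (R3‖R_L)/(R2 + R3‖R_L) = 6.116 × 176.7/1977 = 0.547 V.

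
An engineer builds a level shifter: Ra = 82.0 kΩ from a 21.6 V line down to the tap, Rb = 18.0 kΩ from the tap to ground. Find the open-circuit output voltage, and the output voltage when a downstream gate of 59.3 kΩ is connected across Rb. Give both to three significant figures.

Open-circuit: V = 21.6 × 18.0/(82.0 + 18.0) = 3.89 V.
With the load, Rb becomes Rb‖R_L = 13.81 kΩ, so V = 21.6 × 13.81/95.81 = 3.11 V.

Unloaded: 3.89 V; loaded: 3.11 V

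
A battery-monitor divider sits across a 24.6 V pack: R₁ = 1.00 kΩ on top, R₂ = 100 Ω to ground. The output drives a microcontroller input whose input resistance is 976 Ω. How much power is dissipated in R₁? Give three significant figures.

Total resistance from the source is R₁ + (R₂‖R_L) = 1091 Ω, so I = 24.6/1091 Ω = 22.55 mA.
P = I²·R₁ = (22.55 mA)² × 1.00 kΩ = 509 mW.

P ≈ 509 mW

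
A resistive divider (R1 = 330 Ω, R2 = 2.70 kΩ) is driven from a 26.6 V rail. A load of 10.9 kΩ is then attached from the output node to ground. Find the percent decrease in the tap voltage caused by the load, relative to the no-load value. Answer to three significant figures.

The divider's output (Thévenin) resistance is R1‖R2 = 294.1 Ω.
Fractional drop under load = R_th/(R_th + R_L) = 294.1 / (294.1 + 10900) = 0.02627.
So the output falls by 2.63 %.

2.63 %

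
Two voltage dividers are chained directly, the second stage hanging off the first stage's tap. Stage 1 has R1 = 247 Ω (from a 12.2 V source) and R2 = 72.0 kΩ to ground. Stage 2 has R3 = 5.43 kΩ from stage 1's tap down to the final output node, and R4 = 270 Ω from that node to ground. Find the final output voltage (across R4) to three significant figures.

Stage 2 presents R3+R4 = 5700 Ω as a load on stage 1's tap.
Stage 1's lower leg becomes R2‖(R3+R4) = 5282 Ω, so V_mid = 12.2 × 5282/5529 = 11.65 V.
Stage 2 is itself unloaded: V_out = V_mid × R4/(R3+R4) = 11.65 × 270/5700 = 0.552 V.

V_out ≈ 0.552 V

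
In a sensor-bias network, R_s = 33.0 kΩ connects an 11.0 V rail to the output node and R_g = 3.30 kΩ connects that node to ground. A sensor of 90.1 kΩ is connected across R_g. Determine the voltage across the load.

V_out ≈ 0.968 V

The load sits in parallel with R_g: R_g‖R_L = (3.30 × 90.1) / (3.30 + 90.1) = 3.183 kΩ.
V_out = 11.0 × 3.183 / (33.0 + 3.183) = 11.0 × 3.183/36.18 = 0.968 V.
(Unloaded it would have been 1.00 V.)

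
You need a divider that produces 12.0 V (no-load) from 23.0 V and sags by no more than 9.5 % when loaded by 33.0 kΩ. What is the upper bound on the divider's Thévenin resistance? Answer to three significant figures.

Loading drop = R_th/(R_th + R_L) ≤ 0.0950, so R_th ≤ R_L · ε/(1−ε) = 33.0 kΩ × 0.0950/0.9050 = 3.46 kΩ.
(Any R1, R2 with R2/(R1+R2) = 0.522 and R1‖R2 ≤ 3.46 kΩ will meet the spec.)

R_th ≤ 3.46 kΩ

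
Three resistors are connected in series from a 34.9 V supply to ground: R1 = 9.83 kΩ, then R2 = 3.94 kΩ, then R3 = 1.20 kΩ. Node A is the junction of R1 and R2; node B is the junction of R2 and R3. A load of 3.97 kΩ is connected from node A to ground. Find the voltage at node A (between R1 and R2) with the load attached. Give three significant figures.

Below node A the series string R2+R3 = 5.140 kΩ sits in parallel with the 3.97 kΩ load: 2.240 kΩ.
V_A = 34.9 × 2.240/(9.83 + 2.240) = 6.48 V.

V ≈ 6.48 V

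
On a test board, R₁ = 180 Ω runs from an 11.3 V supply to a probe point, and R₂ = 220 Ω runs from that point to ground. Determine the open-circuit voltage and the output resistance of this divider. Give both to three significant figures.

V_th = 6.21 V, R_th = 99.0 Ω

V_th is the open-circuit tap voltage: 11.3 × 220/(180 + 220) = 6.21 V.
With the supply zeroed, R₁ and R₂ appear in parallel from the tap: R_th = R₁‖R₂ = (180 × 220)/400.0 = 99.0 Ω.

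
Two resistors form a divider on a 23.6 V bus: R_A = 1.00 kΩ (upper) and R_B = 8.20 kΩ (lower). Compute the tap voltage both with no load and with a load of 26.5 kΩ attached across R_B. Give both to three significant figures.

Unloaded: 21.0 V; loaded: 20.4 V

Open-circuit: V = 23.6 × 8.20/(1.00 + 8.20) = 21.0 V.
With the load, R_B becomes R_B‖R_L = 6.262 kΩ, so V = 23.6 × 6.262/7.262 = 20.4 V.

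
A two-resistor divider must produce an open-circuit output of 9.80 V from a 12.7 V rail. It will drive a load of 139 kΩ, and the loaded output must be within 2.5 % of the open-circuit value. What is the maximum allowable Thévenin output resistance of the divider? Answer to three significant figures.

Loading drop = R_th/(R_th + R_L) ≤ 0.0250, so R_th ≤ R_L · ε/(1−ε) = 139 kΩ × 0.0250/0.9750 = 3.56 kΩ.
(Any R1, R2 with R2/(R1+R2) = 0.772 and R1‖R2 ≤ 3.56 kΩ will meet the spec.)

R_th ≤ 3.56 kΩ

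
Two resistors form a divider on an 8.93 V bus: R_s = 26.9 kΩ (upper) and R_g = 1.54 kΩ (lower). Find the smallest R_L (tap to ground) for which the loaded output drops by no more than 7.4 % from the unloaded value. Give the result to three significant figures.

R_L(min) ≈ 18.2 kΩ

Output resistance R_th = R_s‖R_g = (26.9 × 1.54)/28.44 = 1.457 kΩ.
The fractional drop is R_th/(R_th + R_L); requiring this ≤ 0.0740 gives R_L ≥ R_th(1/0.0740 − 1) = 1.457 × 12.51 = 18.2 kΩ.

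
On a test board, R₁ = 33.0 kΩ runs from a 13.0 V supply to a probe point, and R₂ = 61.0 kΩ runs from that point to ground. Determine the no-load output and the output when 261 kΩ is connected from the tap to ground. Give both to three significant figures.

Open-circuit: V = 13.0 × 61.0/(33.0 + 61.0) = 8.44 V.
With the load, R₂ becomes R₂‖R_L = 49.44 kΩ, so V = 13.0 × 49.44/82.44 = 7.80 V.

Unloaded: 8.44 V; loaded: 7.80 V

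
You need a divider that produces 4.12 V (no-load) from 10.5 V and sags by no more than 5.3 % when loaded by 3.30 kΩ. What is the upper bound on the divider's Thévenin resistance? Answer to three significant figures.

R_th ≤ 185 Ω

Loading drop = R_th/(R_th + R_L) ≤ 0.0530, so R_th ≤ R_L · ε/(1−ε) = 3.30 kΩ × 0.0530/0.9470 = 185 Ω.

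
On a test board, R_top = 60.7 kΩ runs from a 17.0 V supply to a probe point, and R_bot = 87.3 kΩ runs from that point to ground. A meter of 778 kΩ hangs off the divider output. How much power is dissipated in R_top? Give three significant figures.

P ≈ 0.905 mW

Total resistance from the source is R_top + (R_bot‖R_L) = 139.2 kΩ, so I = 17.0/139.2 kΩ = 0.1221 mA.
P = I²·R_top = (0.1221 mA)² × 60.7 kΩ = 0.905 mW.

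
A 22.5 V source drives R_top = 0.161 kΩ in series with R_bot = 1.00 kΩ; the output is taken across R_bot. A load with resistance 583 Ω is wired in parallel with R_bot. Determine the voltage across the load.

V_out ≈ 15.7 V

The load sits in parallel with R_bot: R_bot‖R_L = (1000 × 583) / (1000 + 583) = 368.3 Ω.
V_out = 22.5 × 368.3 / (161 + 368.3) = 22.5 × 368.3/529.3 = 15.7 V.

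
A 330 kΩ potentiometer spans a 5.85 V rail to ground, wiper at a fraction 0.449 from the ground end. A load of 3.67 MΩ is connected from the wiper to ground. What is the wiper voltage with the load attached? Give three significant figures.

The wiper splits the pot into (1−α)R = 181.8 kΩ above and αR = 148.2 kΩ below.
Lower section ‖ load = 142.4 kΩ.
V_wiper = 5.85 × 142.4/(181.8 + 142.4) = 2.57 V.

V ≈ 2.57 V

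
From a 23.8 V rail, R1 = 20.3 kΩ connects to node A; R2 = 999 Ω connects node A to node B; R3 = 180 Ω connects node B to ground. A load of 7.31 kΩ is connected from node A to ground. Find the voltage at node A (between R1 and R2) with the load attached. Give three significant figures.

V ≈ 1.13 V

Below node A the series string R2+R3 = 1179 Ω sits in parallel with the 7310 Ω load: 1015 Ω.
V_A = 23.8 × 1015/(20300 + 1015) = 1.13 V.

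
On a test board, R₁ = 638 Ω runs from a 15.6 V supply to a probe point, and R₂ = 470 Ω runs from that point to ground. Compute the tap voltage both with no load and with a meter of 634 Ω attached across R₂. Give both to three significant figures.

Open-circuit: V = 15.6 × 470/(638 + 470) = 6.62 V.
With the load, R₂ becomes R₂‖R_L = 269.9 Ω, so V = 15.6 × 269.9/907.9 = 4.64 V.

Unloaded: 6.62 V; loaded: 4.64 V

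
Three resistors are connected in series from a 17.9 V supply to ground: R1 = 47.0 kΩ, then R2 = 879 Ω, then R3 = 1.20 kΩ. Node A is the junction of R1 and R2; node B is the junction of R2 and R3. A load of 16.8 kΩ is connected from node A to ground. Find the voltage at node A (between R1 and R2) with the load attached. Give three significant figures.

Below node A the series string R2+R3 = 2079 Ω sits in parallel with the 16800 Ω load: 1850 Ω.
V_A = 17.9 × 1850/(47000 + 1850) = 0.678 V.

V ≈ 0.678 V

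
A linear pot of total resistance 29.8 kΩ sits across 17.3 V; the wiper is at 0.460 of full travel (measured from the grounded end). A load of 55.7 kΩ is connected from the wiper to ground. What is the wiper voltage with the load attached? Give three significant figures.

The wiper splits the pot into (1−α)R = 16.09 kΩ above and αR = 13.71 kΩ below.
Lower section ‖ load = 11.00 kΩ.
V_wiper = 17.3 × 11.00/(16.09 + 11.00) = 7.02 V.

V ≈ 7.02 V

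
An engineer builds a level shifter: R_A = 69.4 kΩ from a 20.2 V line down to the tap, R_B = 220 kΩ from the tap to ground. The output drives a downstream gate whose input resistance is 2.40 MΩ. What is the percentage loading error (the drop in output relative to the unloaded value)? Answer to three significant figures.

The divider's output (Thévenin) resistance is R_A‖R_B = 52.76 kΩ.
Fractional drop under load = R_th/(R_th + R_L) = 52.76 / (52.76 + 2400) = 0.02151.
So the output falls by 2.15 %.

2.15 %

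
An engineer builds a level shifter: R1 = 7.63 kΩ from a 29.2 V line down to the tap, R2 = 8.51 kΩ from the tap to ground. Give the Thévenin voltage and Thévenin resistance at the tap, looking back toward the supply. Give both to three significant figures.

V_th = 15.4 V, R_th = 4.02 kΩ

V_th is the open-circuit tap voltage: 29.2 × 8.51/(7.63 + 8.51) = 15.4 V.
With the supply zeroed, R1 and R2 appear in parallel from the tap: R_th = R1‖R2 = (7.63 × 8.51)/16.14 = 4.02 kΩ.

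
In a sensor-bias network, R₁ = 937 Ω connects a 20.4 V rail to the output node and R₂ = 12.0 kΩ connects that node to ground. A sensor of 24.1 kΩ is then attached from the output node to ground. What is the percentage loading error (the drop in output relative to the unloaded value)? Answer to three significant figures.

The divider's output (Thévenin) resistance is R₁‖R₂ = 869.1 Ω.
Fractional drop under load = R_th/(R_th + R_L) = 869.1 / (869.1 + 24100) = 0.03481.
So the output falls by 3.48 %.

3.48 %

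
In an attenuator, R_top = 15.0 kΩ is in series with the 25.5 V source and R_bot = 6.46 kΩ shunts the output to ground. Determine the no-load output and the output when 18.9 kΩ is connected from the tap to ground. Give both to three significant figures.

Unloaded: 7.68 V; loaded: 6.20 V

Open-circuit: V = 25.5 × 6.46/(15.0 + 6.46) = 7.68 V.
With the load, R_bot becomes R_bot‖R_L = 4.814 kΩ, so V = 25.5 × 4.814/19.81 = 6.20 V.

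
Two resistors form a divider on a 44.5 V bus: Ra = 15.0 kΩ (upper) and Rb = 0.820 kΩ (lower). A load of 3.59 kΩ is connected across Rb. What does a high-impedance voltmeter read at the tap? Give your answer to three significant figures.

The load sits in parallel with Rb: Rb‖R_L = (820 × 3590) / (820 + 3590) = 667.5 Ω.
V_out = 44.5 × 667.5 / (15000 + 667.5) = 44.5 × 667.5/15670 = 1.90 V.

V_out ≈ 1.90 V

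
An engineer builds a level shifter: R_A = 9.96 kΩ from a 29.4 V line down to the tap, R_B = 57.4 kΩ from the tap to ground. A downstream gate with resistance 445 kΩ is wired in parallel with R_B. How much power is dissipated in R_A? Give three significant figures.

Total resistance from the source is R_A + (R_B‖R_L) = 60.80 kΩ, so I = 29.4/60.80 kΩ = 0.4835 mA.
P = I²·R_A = (0.4835 mA)² × 9.96 kΩ = 2.33 mW.

P ≈ 2.33 mW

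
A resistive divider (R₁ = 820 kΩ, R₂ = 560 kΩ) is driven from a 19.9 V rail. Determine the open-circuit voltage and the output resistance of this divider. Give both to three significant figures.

V_th = 8.08 V, R_th = 333 kΩ

V_th is the open-circuit tap voltage: 19.9 × 560/(820 + 560) = 8.08 V.
With the supply zeroed, R₁ and R₂ appear in parallel from the tap: R_th = R₁‖R₂ = (820 × 560)/1380 = 333 kΩ.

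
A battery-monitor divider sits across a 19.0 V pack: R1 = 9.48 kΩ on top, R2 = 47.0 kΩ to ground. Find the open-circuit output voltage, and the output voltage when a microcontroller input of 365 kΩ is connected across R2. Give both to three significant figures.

Open-circuit: V = 19.0 × 47.0/(9.48 + 47.0) = 15.8 V.
With the load, R2 becomes R2‖R_L = 41.64 kΩ, so V = 19.0 × 41.64/51.12 = 15.5 V.

Unloaded: 15.8 V; loaded: 15.5 V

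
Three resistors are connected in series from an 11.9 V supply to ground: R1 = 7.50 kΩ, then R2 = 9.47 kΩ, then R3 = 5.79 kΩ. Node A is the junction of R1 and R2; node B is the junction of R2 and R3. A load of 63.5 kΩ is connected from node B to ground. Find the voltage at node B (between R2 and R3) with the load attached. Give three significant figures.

At node B, R3 is in parallel with the load: R3‖R_L = 5.306 kΩ.
Below node A the resistance is R2 + (R3‖R_L) = 14.78 kΩ, so V_A = 11.9 × 14.78/22.28 = 7.893 V.
Then V_B = V_A × (R3‖R_L)/(R2 + R3‖R_L) = 7.893 × 5.306/14.78 = 2.83 V.

V ≈ 2.83 V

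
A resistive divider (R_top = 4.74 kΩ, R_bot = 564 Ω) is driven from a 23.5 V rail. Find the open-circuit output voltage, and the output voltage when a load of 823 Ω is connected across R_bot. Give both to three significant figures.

Unloaded: 2.50 V; loaded: 1.55 V

Open-circuit: V = 23.5 × 564/(4740 + 564) = 2.50 V.
With the load, R_bot becomes R_bot‖R_L = 334.7 Ω, so V = 23.5 × 334.7/5075 = 1.55 V.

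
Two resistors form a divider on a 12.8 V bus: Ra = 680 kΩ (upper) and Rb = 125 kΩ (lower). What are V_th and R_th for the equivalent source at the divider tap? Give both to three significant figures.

V_th is the open-circuit tap voltage: 12.8 × 125/(680 + 125) = 1.99 V.
With the supply zeroed, Ra and Rb appear in parallel from the tap: R_th = Ra‖Rb = (680 × 125)/805.0 = 106 kΩ.

V_th = 1.99 V, R_th = 106 kΩ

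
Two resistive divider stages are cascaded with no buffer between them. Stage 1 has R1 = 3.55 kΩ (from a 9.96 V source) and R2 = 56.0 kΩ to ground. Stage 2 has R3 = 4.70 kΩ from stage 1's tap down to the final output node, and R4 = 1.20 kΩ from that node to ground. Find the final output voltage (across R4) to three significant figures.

V_out ≈ 1.22 V

Stage 2 presents R3+R4 = 5.900 kΩ as a load on stage 1's tap.
Stage 1's lower leg becomes R2‖(R3+R4) = 5.338 kΩ, so V_mid = 9.96 × 5.338/8.888 = 5.982 V.
Stage 2 is itself unloaded: V_out = V_mid × R4/(R3+R4) = 5.982 × 1.20/5.900 = 1.22 V.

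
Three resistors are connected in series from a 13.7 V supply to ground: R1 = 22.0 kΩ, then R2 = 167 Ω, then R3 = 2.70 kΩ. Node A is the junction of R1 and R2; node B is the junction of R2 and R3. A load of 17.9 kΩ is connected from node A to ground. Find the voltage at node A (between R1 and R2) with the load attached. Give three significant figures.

Below node A the series string R2+R3 = 2867 Ω sits in parallel with the 17900 Ω load: 2471 Ω.
V_A = 13.7 × 2471/(22000 + 2471) = 1.38 V.

V ≈ 1.38 V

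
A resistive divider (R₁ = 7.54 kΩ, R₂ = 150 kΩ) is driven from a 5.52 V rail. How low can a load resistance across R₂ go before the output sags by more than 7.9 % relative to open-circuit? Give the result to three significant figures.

Output resistance R_th = R₁‖R₂ = (7.54 × 150)/157.5 = 7.179 kΩ.
The fractional drop is R_th/(R_th + R_L); requiring this ≤ 0.0790 gives R_L ≥ R_th(1/0.0790 − 1) = 7.179 × 11.66 = 83.7 kΩ.

R_L(min) ≈ 83.7 kΩ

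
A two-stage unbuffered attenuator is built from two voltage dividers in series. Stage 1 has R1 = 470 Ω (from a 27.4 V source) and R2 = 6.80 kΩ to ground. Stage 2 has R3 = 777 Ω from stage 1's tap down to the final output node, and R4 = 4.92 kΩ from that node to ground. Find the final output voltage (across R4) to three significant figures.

Stage 2 presents R3+R4 = 5697 Ω as a load on stage 1's tap.
Stage 1's lower leg becomes R2‖(R3+R4) = 3100 Ω, so V_mid = 27.4 × 3100/3570 = 23.79 V.
Stage 2 is itself unloaded: V_out = V_mid × R4/(R3+R4) = 23.79 × 4920/5697 = 20.5 V.

V_out ≈ 20.5 V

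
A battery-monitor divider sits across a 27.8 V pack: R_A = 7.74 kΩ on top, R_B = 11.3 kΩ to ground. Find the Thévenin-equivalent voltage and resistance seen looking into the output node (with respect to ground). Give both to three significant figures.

V_th is the open-circuit tap voltage: 27.8 × 11.3/(7.74 + 11.3) = 16.5 V.
With the supply zeroed, R_A and R_B appear in parallel from the tap: R_th = R_A‖R_B = (7.74 × 11.3)/19.04 = 4.59 kΩ.

V_th = 16.5 V, R_th = 4.59 kΩ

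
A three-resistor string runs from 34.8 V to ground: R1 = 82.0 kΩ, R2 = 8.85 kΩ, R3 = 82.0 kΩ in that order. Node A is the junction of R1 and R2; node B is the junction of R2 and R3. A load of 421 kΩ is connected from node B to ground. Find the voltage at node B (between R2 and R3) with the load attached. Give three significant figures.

At node B, R3 is in parallel with the load: R3‖R_L = 68.63 kΩ.
Below node A the resistance is R2 + (R3‖R_L) = 77.48 kΩ, so V_A = 34.8 × 77.48/159.5 = 16.91 V.
Then V_B = V_A × (R3‖R_L)/(R2 + R3‖R_L) = 16.91 × 68.63/77.48 = 15.0 V.

V ≈ 15.0 V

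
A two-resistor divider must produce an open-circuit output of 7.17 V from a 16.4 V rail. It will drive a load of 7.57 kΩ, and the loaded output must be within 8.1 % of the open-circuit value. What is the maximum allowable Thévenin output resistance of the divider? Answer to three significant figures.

Loading drop = R_th/(R_th + R_L) ≤ 0.0810, so R_th ≤ R_L · ε/(1−ε) = 7.57 kΩ × 0.0810/0.9190 = 667 Ω.

R_th ≤ 667 Ω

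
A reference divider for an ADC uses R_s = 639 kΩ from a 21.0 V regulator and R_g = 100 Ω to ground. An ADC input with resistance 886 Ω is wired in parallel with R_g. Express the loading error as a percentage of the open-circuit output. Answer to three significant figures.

The divider's output (Thévenin) resistance is R_s‖R_g = 99.98 Ω.
Fractional drop under load = R_th/(R_th + R_L) = 99.98 / (99.98 + 886) = 0.1014.
So the output falls by 10.1 %.

10.1 %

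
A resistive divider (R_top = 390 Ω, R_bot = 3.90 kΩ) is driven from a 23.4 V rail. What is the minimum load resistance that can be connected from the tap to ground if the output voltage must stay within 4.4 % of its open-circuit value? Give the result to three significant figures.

R_L(min) ≈ 7.70 kΩ

Output resistance R_th = R_top‖R_bot = (390 × 3900)/4290 = 354.5 Ω.
The fractional drop is R_th/(R_th + R_L); requiring this ≤ 0.0440 gives R_L ≥ R_th(1/0.0440 − 1) = 354.5 × 21.73 = 7.70 kΩ.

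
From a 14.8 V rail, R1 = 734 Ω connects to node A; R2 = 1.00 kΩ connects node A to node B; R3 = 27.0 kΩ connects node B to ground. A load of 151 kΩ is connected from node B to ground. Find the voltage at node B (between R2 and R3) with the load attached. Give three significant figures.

V ≈ 13.8 V

At node B, R3 is in parallel with the load: R3‖R_L = 22900 Ω.
Below node A the resistance is R2 + (R3‖R_L) = 23900 Ω, so V_A = 14.8 × 23900/24640 = 14.36 V.
Then V_B = V_A × (R3‖R_L)/(R2 + R3‖R_L) = 14.36 × 22900/23900 = 13.8 V.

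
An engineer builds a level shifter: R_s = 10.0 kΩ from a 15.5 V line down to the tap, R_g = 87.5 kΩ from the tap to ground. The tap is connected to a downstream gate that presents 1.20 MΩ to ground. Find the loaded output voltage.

The load sits in parallel with R_g: R_g‖R_L = (87.5 × 1200) / (87.5 + 1200) = 81.55 kΩ.
V_out = 15.5 × 81.55 / (10.0 + 81.55) = 15.5 × 81.55/91.55 = 13.8 V.
(Unloaded it would have been 13.9 V.)

V_out ≈ 13.8 V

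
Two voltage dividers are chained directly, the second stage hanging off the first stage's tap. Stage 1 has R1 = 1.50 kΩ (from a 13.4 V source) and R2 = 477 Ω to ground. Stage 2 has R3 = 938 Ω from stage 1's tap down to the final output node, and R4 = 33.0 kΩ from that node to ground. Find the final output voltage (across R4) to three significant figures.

Stage 2 presents R3+R4 = 33940 Ω as a load on stage 1's tap.
Stage 1's lower leg becomes R2‖(R3+R4) = 470.4 Ω, so V_mid = 13.4 × 470.4/1970 = 3.199 V.
Stage 2 is itself unloaded: V_out = V_mid × R4/(R3+R4) = 3.199 × 33000/33940 = 3.11 V.

V_out ≈ 3.11 V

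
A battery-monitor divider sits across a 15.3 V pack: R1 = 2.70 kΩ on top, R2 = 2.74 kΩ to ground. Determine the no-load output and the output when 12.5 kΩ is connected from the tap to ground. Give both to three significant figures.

Unloaded: 7.71 V; loaded: 6.95 V

Open-circuit: V = 15.3 × 2.74/(2.70 + 2.74) = 7.71 V.
With the load, R2 becomes R2‖R_L = 2.247 kΩ, so V = 15.3 × 2.247/4.947 = 6.95 V.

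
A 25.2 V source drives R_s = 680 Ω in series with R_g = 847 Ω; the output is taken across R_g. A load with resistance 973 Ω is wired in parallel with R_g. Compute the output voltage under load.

V_out ≈ 10.1 V

The load sits in parallel with R_g: R_g‖R_L = (847 × 973) / (847 + 973) = 452.8 Ω.
V_out = 25.2 × 452.8 / (680 + 452.8) = 25.2 × 452.8/1133 = 10.1 V.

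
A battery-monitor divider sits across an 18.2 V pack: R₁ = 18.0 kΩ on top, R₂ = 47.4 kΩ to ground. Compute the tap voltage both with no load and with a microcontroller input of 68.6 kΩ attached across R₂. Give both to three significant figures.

Unloaded: 13.2 V; loaded: 11.1 V

Open-circuit: V = 18.2 × 47.4/(18.0 + 47.4) = 13.2 V.
With the load, R₂ becomes R₂‖R_L = 28.03 kΩ, so V = 18.2 × 28.03/46.03 = 11.1 V.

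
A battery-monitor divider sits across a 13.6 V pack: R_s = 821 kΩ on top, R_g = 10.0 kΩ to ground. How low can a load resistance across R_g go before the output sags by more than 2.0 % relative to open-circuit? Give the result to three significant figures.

Output resistance R_th = R_s‖R_g = (821 × 10.0)/831.0 = 9.880 kΩ.
The fractional drop is R_th/(R_th + R_L); requiring this ≤ 0.0200 gives R_L ≥ R_th(1/0.0200 − 1) = 9.880 × 49.00 = 484 kΩ.

R_L(min) ≈ 484 kΩ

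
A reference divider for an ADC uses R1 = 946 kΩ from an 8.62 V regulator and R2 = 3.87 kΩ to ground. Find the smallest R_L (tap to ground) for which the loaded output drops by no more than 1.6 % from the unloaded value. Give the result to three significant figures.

R_L(min) ≈ 237 kΩ

Output resistance R_th = R1‖R2 = (946 × 3.87)/949.9 = 3.854 kΩ.
The fractional drop is R_th/(R_th + R_L); requiring this ≤ 0.0160 gives R_L ≥ R_th(1/0.0160 − 1) = 3.854 × 61.50 = 237 kΩ.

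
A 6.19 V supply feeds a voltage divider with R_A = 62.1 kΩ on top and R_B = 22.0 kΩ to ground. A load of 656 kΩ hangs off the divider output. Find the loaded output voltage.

The load sits in parallel with R_B: R_B‖R_L = (22.0 × 656) / (22.0 + 656) = 21.29 kΩ.
V_out = 6.19 × 21.29 / (62.1 + 21.29) = 6.19 × 21.29/83.39 = 1.58 V.

V_out ≈ 1.58 V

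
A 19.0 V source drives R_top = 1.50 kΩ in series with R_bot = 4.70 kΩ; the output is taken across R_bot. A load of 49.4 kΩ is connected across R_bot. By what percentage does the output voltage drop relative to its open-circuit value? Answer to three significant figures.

The divider's output (Thévenin) resistance is R_top‖R_bot = 1.137 kΩ.
Fractional drop under load = R_th/(R_th + R_L) = 1.137 / (1.137 + 49.4) = 0.02250.
So the output falls by 2.25 %.

2.25 %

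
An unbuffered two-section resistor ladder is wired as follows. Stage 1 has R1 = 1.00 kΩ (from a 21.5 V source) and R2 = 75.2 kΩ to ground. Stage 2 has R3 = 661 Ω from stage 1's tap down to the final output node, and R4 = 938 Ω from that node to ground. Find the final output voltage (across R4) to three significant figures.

Stage 2 presents R3+R4 = 1599 Ω as a load on stage 1's tap.
Stage 1's lower leg becomes R2‖(R3+R4) = 1566 Ω, so V_mid = 21.5 × 1566/2566 = 13.12 V.
Stage 2 is itself unloaded: V_out = V_mid × R4/(R3+R4) = 13.12 × 938/1599 = 7.70 V.

V_out ≈ 7.70 V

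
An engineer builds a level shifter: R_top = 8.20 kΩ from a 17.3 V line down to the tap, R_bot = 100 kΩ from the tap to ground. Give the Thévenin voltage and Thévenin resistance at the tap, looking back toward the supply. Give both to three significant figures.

V_th = 16.0 V, R_th = 7.58 kΩ

V_th is the open-circuit tap voltage: 17.3 × 100/(8.20 + 100) = 16.0 V.
With the supply zeroed, R_top and R_bot appear in parallel from the tap: R_th = R_top‖R_bot = (8.20 × 100)/108.2 = 7.58 kΩ.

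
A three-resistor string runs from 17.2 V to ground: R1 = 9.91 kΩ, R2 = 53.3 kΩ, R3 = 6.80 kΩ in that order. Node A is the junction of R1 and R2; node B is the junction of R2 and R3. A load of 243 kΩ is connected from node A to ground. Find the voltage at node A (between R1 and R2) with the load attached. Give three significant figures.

Below node A the series string R2+R3 = 60.10 kΩ sits in parallel with the 243 kΩ load: 48.18 kΩ.
V_A = 17.2 × 48.18/(9.91 + 48.18) = 14.3 V.

V ≈ 14.3 V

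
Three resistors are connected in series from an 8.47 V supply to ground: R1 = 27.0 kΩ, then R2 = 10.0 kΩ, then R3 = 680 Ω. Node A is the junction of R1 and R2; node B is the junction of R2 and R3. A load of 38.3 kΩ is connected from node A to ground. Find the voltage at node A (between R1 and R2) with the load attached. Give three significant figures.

Below node A the series string R2+R3 = 10680 Ω sits in parallel with the 38300 Ω load: 8351 Ω.
V_A = 8.47 × 8351/(27000 + 8351) = 2.00 V.

V ≈ 2.00 V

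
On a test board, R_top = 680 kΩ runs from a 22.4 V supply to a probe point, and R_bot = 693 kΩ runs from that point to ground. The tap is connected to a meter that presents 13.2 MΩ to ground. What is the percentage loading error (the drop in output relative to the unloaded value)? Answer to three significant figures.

2.53 %

The divider's output (Thévenin) resistance is R_top‖R_bot = 343.2 kΩ.
Fractional drop under load = R_th/(R_th + R_L) = 343.2 / (343.2 + 13200) = 0.02534.
So the output falls by 2.53 %.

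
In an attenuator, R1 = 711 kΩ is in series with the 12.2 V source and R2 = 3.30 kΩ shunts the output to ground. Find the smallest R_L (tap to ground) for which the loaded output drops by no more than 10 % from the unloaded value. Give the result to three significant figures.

Output resistance R_th = R1‖R2 = (711 × 3.30)/714.3 = 3.285 kΩ.
The fractional drop is R_th/(R_th + R_L); requiring this ≤ 0.100 gives R_L ≥ R_th(1/0.100 − 1) = 3.285 × 9.000 = 29.6 kΩ.

R_L(min) ≈ 29.6 kΩ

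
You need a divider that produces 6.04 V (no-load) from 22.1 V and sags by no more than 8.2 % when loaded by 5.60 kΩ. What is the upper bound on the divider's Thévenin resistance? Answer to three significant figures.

Loading drop = R_th/(R_th + R_L) ≤ 0.0820, so R_th ≤ R_L · ε/(1−ε) = 5.60 kΩ × 0.0820/0.9180 = 500 Ω.
(Any R1, R2 with R2/(R1+R2) = 0.273 and R1‖R2 ≤ 500 Ω will meet the spec.)

R_th ≤ 500 Ω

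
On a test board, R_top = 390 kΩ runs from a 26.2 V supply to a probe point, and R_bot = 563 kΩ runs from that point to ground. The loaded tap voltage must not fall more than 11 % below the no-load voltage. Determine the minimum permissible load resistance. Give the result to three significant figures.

Output resistance R_th = R_top‖R_bot = (390 × 563)/953.0 = 230.4 kΩ.
The fractional drop is R_th/(R_th + R_L); requiring this ≤ 0.110 gives R_L ≥ R_th(1/0.110 − 1) = 230.4 × 8.091 = 1.86 MΩ.

R_L(min) ≈ 1.86 MΩ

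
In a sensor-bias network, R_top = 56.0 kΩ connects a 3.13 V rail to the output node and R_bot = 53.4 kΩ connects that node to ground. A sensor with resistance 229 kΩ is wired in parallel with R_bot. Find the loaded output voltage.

V_out ≈ 1.36 V

The load sits in parallel with R_bot: R_bot‖R_L = (53.4 × 229) / (53.4 + 229) = 43.30 kΩ.
V_out = 3.13 × 43.30 / (56.0 + 43.30) = 3.13 × 43.30/99.30 = 1.36 V.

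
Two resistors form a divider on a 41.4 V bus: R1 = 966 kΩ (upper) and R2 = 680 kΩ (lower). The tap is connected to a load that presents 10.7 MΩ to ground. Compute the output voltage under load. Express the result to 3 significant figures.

The load sits in parallel with R2: R2‖R_L = (680 × 10700) / (680 + 10700) = 639.4 kΩ.
V_out = 41.4 × 639.4 / (966 + 639.4) = 41.4 × 639.4/1605 = 16.5 V.

V_out ≈ 16.5 V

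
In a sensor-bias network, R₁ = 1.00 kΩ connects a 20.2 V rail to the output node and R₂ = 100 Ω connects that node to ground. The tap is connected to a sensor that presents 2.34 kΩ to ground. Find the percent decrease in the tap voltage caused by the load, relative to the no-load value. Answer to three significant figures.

The divider's output (Thévenin) resistance is R₁‖R₂ = 90.91 Ω.
Fractional drop under load = R_th/(R_th + R_L) = 90.91 / (90.91 + 2340) = 0.03740.
So the output falls by 3.74 %.

3.74 %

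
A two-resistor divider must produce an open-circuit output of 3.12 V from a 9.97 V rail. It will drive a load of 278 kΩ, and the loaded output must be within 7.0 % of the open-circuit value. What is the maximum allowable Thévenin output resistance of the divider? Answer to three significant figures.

R_th ≤ 20.9 kΩ

Loading drop = R_th/(R_th + R_L) ≤ 0.0700, so R_th ≤ R_L · ε/(1−ε) = 278 kΩ × 0.0700/0.9300 = 20.9 kΩ.
(Any R1, R2 with R2/(R1+R2) = 0.313 and R1‖R2 ≤ 20.9 kΩ will meet the spec.)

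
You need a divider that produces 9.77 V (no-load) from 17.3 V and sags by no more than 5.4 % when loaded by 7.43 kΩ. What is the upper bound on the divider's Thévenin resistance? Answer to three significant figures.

R_th ≤ 424 Ω

Loading drop = R_th/(R_th + R_L) ≤ 0.0540, so R_th ≤ R_L · ε/(1−ε) = 7.43 kΩ × 0.0540/0.9460 = 424 Ω.
(Any R1, R2 with R2/(R1+R2) = 0.565 and R1‖R2 ≤ 424 Ω will meet the spec.)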